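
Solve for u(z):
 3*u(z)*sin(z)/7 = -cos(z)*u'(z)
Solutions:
 u(z) = C1*cos(z)^(3/7)


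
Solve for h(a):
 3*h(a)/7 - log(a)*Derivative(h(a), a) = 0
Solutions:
 h(a) = C1*exp(3*li(a)/7)


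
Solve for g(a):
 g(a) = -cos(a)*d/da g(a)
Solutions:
 g(a) = C1*sqrt(sin(a) - 1)/sqrt(sin(a) + 1)


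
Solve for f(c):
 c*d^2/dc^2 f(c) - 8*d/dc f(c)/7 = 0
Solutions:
 f(c) = C1 + C2*c^(15/7)


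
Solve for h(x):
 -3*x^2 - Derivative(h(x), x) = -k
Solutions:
 h(x) = C1 + k*x - x^3


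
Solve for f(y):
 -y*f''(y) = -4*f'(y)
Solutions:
 f(y) = C1 + C2*y^5


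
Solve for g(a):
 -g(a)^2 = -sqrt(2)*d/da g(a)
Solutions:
 g(a) = -2/(C1 + sqrt(2)*a)


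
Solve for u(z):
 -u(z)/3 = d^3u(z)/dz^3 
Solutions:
 u(z) = C3*exp(-3^(2/3)*z/3) + (C1*sin(3^(1/6)*z/2) + C2*cos(3^(1/6)*z/2))*exp(3^(2/3)*z/6)


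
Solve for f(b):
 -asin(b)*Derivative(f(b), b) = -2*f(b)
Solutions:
 f(b) = C1*exp(2*Integral(1/asin(b), b))


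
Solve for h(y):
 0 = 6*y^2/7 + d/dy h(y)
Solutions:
 h(y) = C1 - 2*y^3/7


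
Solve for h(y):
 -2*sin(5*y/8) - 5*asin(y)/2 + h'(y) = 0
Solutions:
 h(y) = C1 + 5*y*asin(y)/2 + 5*sqrt(1 - y^2)/2 - 16*cos(5*y/8)/5


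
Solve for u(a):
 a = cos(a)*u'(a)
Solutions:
 u(a) = C1 + Integral(a/cos(a), a)


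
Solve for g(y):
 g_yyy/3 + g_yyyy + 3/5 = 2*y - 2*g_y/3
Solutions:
 g(y) = C1 + C4*exp(-y) + 3*y^2/2 - 9*y/10 + (C2*sin(sqrt(5)*y/3) + C3*cos(sqrt(5)*y/3))*exp(y/3)


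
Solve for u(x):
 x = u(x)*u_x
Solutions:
 u(x) = -sqrt(C1 + x^2)
 u(x) = sqrt(C1 + x^2)


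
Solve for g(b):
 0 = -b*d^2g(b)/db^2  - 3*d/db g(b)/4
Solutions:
 g(b) = C1 + C2*b^(1/4)


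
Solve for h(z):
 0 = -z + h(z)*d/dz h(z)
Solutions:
 h(z) = -sqrt(C1 + z^2)
 h(z) = sqrt(C1 + z^2)


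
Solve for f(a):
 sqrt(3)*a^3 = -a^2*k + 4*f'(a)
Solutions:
 f(a) = C1 + sqrt(3)*a^4/16 + a^3*k/12


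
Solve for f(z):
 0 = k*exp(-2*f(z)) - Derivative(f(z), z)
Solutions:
 f(z) = log(-sqrt(C1 + 2*k*z))
 f(z) = log(C1 + 2*k*z)/2


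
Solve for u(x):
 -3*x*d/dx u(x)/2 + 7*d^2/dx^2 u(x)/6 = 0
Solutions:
 u(x) = C1 + C2*erfi(3*sqrt(14)*x/14)


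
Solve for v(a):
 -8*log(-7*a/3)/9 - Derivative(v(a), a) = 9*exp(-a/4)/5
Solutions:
 v(a) = C1 - 8*a*log(-a)/9 + 8*a*(-log(7) + 1 + log(3))/9 + 36*exp(-a/4)/5


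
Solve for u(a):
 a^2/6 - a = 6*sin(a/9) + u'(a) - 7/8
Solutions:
 u(a) = C1 + a^3/18 - a^2/2 + 7*a/8 + 54*cos(a/9)


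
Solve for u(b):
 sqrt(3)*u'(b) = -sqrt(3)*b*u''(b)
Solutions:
 u(b) = C1 + C2*log(b)


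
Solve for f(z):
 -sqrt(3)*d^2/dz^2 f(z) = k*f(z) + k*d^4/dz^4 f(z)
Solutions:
 f(z) = C1*exp(-sqrt(2)*z*sqrt((-sqrt(3 - 4*k^2) - sqrt(3))/k)/2) + C2*exp(sqrt(2)*z*sqrt((-sqrt(3 - 4*k^2) - sqrt(3))/k)/2) + C3*exp(-sqrt(2)*z*sqrt((sqrt(3 - 4*k^2) - sqrt(3))/k)/2) + C4*exp(sqrt(2)*z*sqrt((sqrt(3 - 4*k^2) - sqrt(3))/k)/2)


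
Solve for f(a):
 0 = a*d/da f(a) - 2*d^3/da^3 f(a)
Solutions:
 f(a) = C1 + Integral(C2*airyai(2^(2/3)*a/2) + C3*airybi(2^(2/3)*a/2), a)


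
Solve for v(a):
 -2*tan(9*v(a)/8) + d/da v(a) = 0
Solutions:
 v(a) = -8*asin(C1*exp(9*a/4))/9 + 8*pi/9
 v(a) = 8*asin(C1*exp(9*a/4))/9


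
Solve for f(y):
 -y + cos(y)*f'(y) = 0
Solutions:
 f(y) = C1 + Integral(y/cos(y), y)


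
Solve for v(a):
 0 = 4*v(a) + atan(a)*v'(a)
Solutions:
 v(a) = C1*exp(-4*Integral(1/atan(a), a))


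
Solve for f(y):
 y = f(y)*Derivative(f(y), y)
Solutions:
 f(y) = -sqrt(C1 + y^2)
 f(y) = sqrt(C1 + y^2)


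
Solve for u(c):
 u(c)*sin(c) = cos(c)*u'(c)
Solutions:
 u(c) = C1/cos(c)


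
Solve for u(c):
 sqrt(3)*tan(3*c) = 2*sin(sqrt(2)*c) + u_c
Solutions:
 u(c) = C1 - sqrt(3)*log(cos(3*c))/3 + sqrt(2)*cos(sqrt(2)*c)


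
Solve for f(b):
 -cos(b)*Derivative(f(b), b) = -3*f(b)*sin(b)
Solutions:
 f(b) = C1/cos(b)^3


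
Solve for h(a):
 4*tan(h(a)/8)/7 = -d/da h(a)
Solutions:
 h(a) = -8*asin(C1*exp(-a/14)) + 8*pi
 h(a) = 8*asin(C1*exp(-a/14))


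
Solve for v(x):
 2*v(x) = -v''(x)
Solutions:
 v(x) = C1*sin(sqrt(2)*x) + C2*cos(sqrt(2)*x)


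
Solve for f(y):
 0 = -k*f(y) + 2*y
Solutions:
 f(y) = 2*y/k


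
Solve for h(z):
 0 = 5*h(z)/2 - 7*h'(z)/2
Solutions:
 h(z) = C1*exp(5*z/7)


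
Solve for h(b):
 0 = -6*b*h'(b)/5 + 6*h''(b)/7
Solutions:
 h(b) = C1 + C2*erfi(sqrt(70)*b/10)


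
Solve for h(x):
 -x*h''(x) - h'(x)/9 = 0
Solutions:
 h(x) = C1 + C2*x^(8/9)


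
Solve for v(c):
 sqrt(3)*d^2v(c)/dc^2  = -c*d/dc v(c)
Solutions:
 v(c) = C1 + C2*erf(sqrt(2)*3^(3/4)*c/6)


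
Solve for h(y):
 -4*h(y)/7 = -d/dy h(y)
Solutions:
 h(y) = C1*exp(4*y/7)


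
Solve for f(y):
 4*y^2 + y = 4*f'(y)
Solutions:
 f(y) = C1 + y^3/3 + y^2/8


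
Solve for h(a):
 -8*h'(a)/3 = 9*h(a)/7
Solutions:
 h(a) = C1*exp(-27*a/56)


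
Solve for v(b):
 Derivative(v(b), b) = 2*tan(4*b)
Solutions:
 v(b) = C1 - log(cos(4*b))/2


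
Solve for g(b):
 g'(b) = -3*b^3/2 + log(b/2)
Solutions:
 g(b) = C1 - 3*b^4/8 + b*log(b) - b - b*log(2)


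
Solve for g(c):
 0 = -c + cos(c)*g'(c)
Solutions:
 g(c) = C1 + Integral(c/cos(c), c)


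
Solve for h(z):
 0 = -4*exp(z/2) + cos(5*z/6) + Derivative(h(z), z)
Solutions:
 h(z) = C1 + 8*exp(z/2) - 6*sin(5*z/6)/5


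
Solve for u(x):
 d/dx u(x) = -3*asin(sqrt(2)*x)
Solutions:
 u(x) = C1 - 3*x*asin(sqrt(2)*x) - 3*sqrt(2)*sqrt(1 - 2*x^2)/2


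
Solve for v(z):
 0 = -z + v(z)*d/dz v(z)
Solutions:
 v(z) = -sqrt(C1 + z^2)
 v(z) = sqrt(C1 + z^2)


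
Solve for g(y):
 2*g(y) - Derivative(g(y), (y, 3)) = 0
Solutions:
 g(y) = C3*exp(2^(1/3)*y) + (C1*sin(2^(1/3)*sqrt(3)*y/2) + C2*cos(2^(1/3)*sqrt(3)*y/2))*exp(-2^(1/3)*y/2)


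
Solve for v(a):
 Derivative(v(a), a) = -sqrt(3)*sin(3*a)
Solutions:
 v(a) = C1 + sqrt(3)*cos(3*a)/3


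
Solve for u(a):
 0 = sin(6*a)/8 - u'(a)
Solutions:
 u(a) = C1 - cos(6*a)/48


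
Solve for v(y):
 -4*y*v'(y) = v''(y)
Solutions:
 v(y) = C1 + C2*erf(sqrt(2)*y)


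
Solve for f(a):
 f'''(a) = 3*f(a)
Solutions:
 f(a) = C3*exp(3^(1/3)*a) + (C1*sin(3^(5/6)*a/2) + C2*cos(3^(5/6)*a/2))*exp(-3^(1/3)*a/2)


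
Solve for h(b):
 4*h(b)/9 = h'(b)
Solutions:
 h(b) = C1*exp(4*b/9)


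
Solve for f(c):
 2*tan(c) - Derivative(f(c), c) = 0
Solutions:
 f(c) = C1 - 2*log(cos(c))


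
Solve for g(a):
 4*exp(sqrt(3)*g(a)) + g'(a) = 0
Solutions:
 g(a) = sqrt(3)*(2*log(1/(C1 + 4*a)) - log(3))/6


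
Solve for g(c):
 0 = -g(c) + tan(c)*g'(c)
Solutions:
 g(c) = C1*sin(c)


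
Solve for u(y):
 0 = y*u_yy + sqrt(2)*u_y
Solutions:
 u(y) = C1 + C2*y^(1 - sqrt(2))


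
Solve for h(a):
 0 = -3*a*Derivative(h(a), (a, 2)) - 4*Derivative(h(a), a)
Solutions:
 h(a) = C1 + C2/a^(1/3)


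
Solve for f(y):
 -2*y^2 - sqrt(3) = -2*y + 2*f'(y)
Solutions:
 f(y) = C1 - y^3/3 + y^2/2 - sqrt(3)*y/2


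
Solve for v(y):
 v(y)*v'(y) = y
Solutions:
 v(y) = -sqrt(C1 + y^2)
 v(y) = sqrt(C1 + y^2)


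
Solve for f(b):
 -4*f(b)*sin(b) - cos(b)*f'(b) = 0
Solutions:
 f(b) = C1*cos(b)^4


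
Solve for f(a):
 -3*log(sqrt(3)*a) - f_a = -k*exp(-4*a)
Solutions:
 f(a) = C1 - 3*a*log(a) + a*(3 - 3*log(3)/2) - k*exp(-4*a)/4


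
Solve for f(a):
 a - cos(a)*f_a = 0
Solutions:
 f(a) = C1 + Integral(a/cos(a), a)


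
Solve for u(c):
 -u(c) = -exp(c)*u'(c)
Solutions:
 u(c) = C1*exp(-exp(-c))


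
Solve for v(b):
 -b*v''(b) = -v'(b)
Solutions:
 v(b) = C1 + C2*b^2


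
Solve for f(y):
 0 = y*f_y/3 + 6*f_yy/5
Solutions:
 f(y) = C1 + C2*erf(sqrt(5)*y/6)


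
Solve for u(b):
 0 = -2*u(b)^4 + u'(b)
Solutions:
 u(b) = (-1/(C1 + 6*b))^(1/3)
 u(b) = (-1/(C1 + 2*b))^(1/3)*(-3^(2/3) - 3*3^(1/6)*I)/6
 u(b) = (-1/(C1 + 2*b))^(1/3)*(-3^(2/3) + 3*3^(1/6)*I)/6


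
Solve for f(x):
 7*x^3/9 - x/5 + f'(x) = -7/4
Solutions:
 f(x) = C1 - 7*x^4/36 + x^2/10 - 7*x/4


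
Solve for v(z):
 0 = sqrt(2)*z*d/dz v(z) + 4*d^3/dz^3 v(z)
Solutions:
 v(z) = C1 + Integral(C2*airyai(-sqrt(2)*z/2) + C3*airybi(-sqrt(2)*z/2), z)


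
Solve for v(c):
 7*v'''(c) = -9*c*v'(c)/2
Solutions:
 v(c) = C1 + Integral(C2*airyai(-42^(2/3)*c/14) + C3*airybi(-42^(2/3)*c/14), c)


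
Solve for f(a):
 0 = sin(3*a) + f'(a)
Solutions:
 f(a) = C1 + cos(3*a)/3


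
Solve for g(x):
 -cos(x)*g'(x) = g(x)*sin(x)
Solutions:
 g(x) = C1*cos(x)


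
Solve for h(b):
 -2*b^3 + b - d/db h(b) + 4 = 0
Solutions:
 h(b) = C1 - b^4/2 + b^2/2 + 4*b


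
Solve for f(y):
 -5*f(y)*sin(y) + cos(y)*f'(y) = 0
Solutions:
 f(y) = C1/cos(y)^5


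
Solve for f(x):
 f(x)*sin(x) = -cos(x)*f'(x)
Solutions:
 f(x) = C1*cos(x)


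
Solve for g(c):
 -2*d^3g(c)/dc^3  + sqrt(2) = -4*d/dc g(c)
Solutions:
 g(c) = C1 + C2*exp(-sqrt(2)*c) + C3*exp(sqrt(2)*c) - sqrt(2)*c/4


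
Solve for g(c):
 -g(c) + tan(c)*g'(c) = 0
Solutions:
 g(c) = C1*sin(c)


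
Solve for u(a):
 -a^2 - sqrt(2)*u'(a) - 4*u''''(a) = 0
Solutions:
 u(a) = C1 + C4*exp(-sqrt(2)*a/2) - sqrt(2)*a^3/6 + (C2*sin(sqrt(6)*a/4) + C3*cos(sqrt(6)*a/4))*exp(sqrt(2)*a/4)


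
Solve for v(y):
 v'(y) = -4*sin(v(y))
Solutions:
 v(y) = -acos((-C1 - exp(8*y))/(C1 - exp(8*y))) + 2*pi
 v(y) = acos((-C1 - exp(8*y))/(C1 - exp(8*y)))


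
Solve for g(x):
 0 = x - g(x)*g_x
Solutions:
 g(x) = -sqrt(C1 + x^2)
 g(x) = sqrt(C1 + x^2)


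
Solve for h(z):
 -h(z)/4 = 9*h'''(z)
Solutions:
 h(z) = C3*exp(-6^(1/3)*z/6) + (C1*sin(2^(1/3)*3^(5/6)*z/12) + C2*cos(2^(1/3)*3^(5/6)*z/12))*exp(6^(1/3)*z/12)


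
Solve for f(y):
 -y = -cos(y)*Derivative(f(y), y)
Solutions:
 f(y) = C1 + Integral(y/cos(y), y)


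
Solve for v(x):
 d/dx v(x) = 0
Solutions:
 v(x) = C1


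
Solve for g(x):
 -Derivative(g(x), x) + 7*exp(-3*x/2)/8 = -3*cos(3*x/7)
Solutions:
 g(x) = C1 + 7*sin(3*x/7) - 7*exp(-3*x/2)/12


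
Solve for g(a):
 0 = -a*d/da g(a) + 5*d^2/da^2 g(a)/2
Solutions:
 g(a) = C1 + C2*erfi(sqrt(5)*a/5)


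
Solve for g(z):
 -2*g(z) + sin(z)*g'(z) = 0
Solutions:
 g(z) = C1*(cos(z) - 1)/(cos(z) + 1)


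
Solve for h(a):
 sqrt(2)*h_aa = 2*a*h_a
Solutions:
 h(a) = C1 + C2*erfi(2^(3/4)*a/2)


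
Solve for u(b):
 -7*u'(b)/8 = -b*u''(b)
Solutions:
 u(b) = C1 + C2*b^(15/8)


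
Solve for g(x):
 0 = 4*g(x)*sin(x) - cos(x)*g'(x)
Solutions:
 g(x) = C1/cos(x)^4


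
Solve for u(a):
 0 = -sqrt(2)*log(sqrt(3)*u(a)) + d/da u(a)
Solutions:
 -sqrt(2)*Integral(1/(2*log(_y) + log(3)), (_y, u(a))) = C1 - a


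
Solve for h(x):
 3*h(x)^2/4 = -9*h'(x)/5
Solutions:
 h(x) = 12/(C1 + 5*x)


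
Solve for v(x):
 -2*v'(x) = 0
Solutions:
 v(x) = C1


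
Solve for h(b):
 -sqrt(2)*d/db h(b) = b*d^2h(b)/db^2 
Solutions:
 h(b) = C1 + C2*b^(1 - sqrt(2))


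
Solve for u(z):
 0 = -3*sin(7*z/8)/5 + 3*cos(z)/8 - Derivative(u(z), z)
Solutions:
 u(z) = C1 + 3*sin(z)/8 + 24*cos(7*z/8)/35


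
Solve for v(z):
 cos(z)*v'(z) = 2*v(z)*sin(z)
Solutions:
 v(z) = C1/cos(z)^2


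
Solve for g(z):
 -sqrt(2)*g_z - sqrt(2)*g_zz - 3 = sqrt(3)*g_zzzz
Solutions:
 g(z) = C1 + C2*exp(-z*(-2^(5/6)*3^(1/6)*(9 + sqrt(4*sqrt(6) + 81))^(1/3) + 2*2^(2/3)*3^(1/3)/(9 + sqrt(4*sqrt(6) + 81))^(1/3))/12)*sin(z*(2*2^(2/3)*3^(5/6)/(9 + sqrt(4*sqrt(6) + 81))^(1/3) + 2^(5/6)*3^(2/3)*(9 + sqrt(4*sqrt(6) + 81))^(1/3))/12) + C3*exp(-z*(-2^(5/6)*3^(1/6)*(9 + sqrt(4*sqrt(6) + 81))^(1/3) + 2*2^(2/3)*3^(1/3)/(9 + sqrt(4*sqrt(6) + 81))^(1/3))/12)*cos(z*(2*2^(2/3)*3^(5/6)/(9 + sqrt(4*sqrt(6) + 81))^(1/3) + 2^(5/6)*3^(2/3)*(9 + sqrt(4*sqrt(6) + 81))^(1/3))/12) + C4*exp(z*(-2^(5/6)*3^(1/6)*(9 + sqrt(4*sqrt(6) + 81))^(1/3) + 2*2^(2/3)*3^(1/3)/(9 + sqrt(4*sqrt(6) + 81))^(1/3))/6) - 3*sqrt(2)*z/2


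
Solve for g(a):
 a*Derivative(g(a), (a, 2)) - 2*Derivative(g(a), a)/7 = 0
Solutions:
 g(a) = C1 + C2*a^(9/7)


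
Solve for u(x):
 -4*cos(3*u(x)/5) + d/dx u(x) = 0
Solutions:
 -4*x - 5*log(sin(3*u(x)/5) - 1)/6 + 5*log(sin(3*u(x)/5) + 1)/6 = C1


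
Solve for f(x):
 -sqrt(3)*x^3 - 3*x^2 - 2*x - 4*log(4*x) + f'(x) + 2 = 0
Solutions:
 f(x) = C1 + sqrt(3)*x^4/4 + x^3 + x^2 + 4*x*log(x) - 6*x + x*log(256)


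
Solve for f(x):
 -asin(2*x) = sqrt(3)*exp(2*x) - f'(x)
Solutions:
 f(x) = C1 + x*asin(2*x) + sqrt(1 - 4*x^2)/2 + sqrt(3)*exp(2*x)/2


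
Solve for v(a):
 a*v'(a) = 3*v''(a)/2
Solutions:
 v(a) = C1 + C2*erfi(sqrt(3)*a/3)


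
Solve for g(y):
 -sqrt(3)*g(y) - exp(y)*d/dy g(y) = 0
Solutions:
 g(y) = C1*exp(sqrt(3)*exp(-y))


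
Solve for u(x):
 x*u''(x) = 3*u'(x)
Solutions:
 u(x) = C1 + C2*x^4


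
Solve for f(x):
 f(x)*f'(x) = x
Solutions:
 f(x) = -sqrt(C1 + x^2)
 f(x) = sqrt(C1 + x^2)


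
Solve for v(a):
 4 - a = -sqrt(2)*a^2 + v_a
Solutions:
 v(a) = C1 + sqrt(2)*a^3/3 - a^2/2 + 4*a


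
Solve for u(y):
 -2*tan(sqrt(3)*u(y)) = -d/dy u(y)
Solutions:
 u(y) = sqrt(3)*(pi - asin(C1*exp(2*sqrt(3)*y)))/3
 u(y) = sqrt(3)*asin(C1*exp(2*sqrt(3)*y))/3


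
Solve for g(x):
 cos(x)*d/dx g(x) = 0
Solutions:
 g(x) = C1


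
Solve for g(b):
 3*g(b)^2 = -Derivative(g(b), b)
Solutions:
 g(b) = 1/(C1 + 3*b)


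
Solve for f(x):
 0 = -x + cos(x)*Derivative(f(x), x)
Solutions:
 f(x) = C1 + Integral(x/cos(x), x)


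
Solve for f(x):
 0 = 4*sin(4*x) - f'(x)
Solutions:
 f(x) = C1 - cos(4*x)


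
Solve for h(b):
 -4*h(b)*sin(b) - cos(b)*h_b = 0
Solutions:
 h(b) = C1*cos(b)^4


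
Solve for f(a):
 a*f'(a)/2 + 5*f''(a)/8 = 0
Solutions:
 f(a) = C1 + C2*erf(sqrt(10)*a/5)


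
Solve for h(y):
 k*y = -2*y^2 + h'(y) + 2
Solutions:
 h(y) = C1 + k*y^2/2 + 2*y^3/3 - 2*y


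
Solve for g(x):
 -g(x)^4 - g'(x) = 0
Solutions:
 g(x) = (-3^(2/3) - 3*3^(1/6)*I)*(1/(C1 + x))^(1/3)/6
 g(x) = (-3^(2/3) + 3*3^(1/6)*I)*(1/(C1 + x))^(1/3)/6
 g(x) = (1/(C1 + 3*x))^(1/3)


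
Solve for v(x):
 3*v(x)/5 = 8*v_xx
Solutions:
 v(x) = C1*exp(-sqrt(30)*x/20) + C2*exp(sqrt(30)*x/20)


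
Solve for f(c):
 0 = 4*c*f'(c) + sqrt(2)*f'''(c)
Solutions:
 f(c) = C1 + Integral(C2*airyai(-sqrt(2)*c) + C3*airybi(-sqrt(2)*c), c)


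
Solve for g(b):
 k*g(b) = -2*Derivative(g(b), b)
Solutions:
 g(b) = C1*exp(-b*k/2)


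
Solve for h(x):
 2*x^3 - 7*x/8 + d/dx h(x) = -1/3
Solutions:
 h(x) = C1 - x^4/2 + 7*x^2/16 - x/3


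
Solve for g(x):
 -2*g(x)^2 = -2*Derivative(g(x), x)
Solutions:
 g(x) = -1/(C1 + x)


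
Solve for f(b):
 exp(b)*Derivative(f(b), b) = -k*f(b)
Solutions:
 f(b) = C1*exp(k*exp(-b))


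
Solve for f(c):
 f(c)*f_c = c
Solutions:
 f(c) = -sqrt(C1 + c^2)
 f(c) = sqrt(C1 + c^2)


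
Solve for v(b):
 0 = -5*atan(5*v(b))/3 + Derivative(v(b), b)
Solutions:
 Integral(1/atan(5*_y), (_y, v(b))) = C1 + 5*b/3


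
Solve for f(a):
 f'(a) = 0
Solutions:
 f(a) = C1


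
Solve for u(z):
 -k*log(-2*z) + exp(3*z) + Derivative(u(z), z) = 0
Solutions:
 u(z) = C1 + k*z*log(-z) + k*z*(-1 + log(2)) - exp(3*z)/3


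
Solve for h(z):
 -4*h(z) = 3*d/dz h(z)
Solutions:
 h(z) = C1*exp(-4*z/3)


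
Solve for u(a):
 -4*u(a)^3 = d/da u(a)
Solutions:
 u(a) = -sqrt(2)*sqrt(-1/(C1 - 4*a))/2
 u(a) = sqrt(2)*sqrt(-1/(C1 - 4*a))/2


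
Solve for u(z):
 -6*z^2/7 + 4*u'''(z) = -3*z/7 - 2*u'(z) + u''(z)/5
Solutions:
 u(z) = C1 + z^3/7 - 9*z^2/140 - 1209*z/700 + (C2*sin(sqrt(799)*z/40) + C3*cos(sqrt(799)*z/40))*exp(z/40)


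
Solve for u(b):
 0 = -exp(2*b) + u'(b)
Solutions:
 u(b) = C1 + exp(2*b)/2


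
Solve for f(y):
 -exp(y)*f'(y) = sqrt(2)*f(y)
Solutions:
 f(y) = C1*exp(sqrt(2)*exp(-y))


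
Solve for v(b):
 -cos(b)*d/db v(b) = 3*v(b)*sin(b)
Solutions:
 v(b) = C1*cos(b)^3


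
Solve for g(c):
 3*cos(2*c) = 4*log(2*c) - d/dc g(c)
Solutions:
 g(c) = C1 + 4*c*log(c) - 4*c + 4*c*log(2) - 3*sin(2*c)/2


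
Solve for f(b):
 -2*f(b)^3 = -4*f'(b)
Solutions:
 f(b) = -sqrt(-1/(C1 + b))
 f(b) = sqrt(-1/(C1 + b))


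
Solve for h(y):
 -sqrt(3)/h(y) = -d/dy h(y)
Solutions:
 h(y) = -sqrt(C1 + 2*sqrt(3)*y)
 h(y) = sqrt(C1 + 2*sqrt(3)*y)


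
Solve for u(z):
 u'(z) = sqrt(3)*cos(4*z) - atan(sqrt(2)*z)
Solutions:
 u(z) = C1 - z*atan(sqrt(2)*z) + sqrt(2)*log(2*z^2 + 1)/4 + sqrt(3)*sin(4*z)/4


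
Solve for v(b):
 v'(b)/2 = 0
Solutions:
 v(b) = C1


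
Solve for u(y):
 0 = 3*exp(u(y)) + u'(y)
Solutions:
 u(y) = log(1/(C1 + 3*y))


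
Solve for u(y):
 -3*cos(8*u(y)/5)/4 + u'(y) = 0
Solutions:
 -3*y/4 - 5*log(sin(8*u(y)/5) - 1)/16 + 5*log(sin(8*u(y)/5) + 1)/16 = C1


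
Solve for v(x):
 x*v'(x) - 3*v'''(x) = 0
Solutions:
 v(x) = C1 + Integral(C2*airyai(3^(2/3)*x/3) + C3*airybi(3^(2/3)*x/3), x)


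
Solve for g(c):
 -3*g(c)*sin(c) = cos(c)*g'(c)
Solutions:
 g(c) = C1*cos(c)^3


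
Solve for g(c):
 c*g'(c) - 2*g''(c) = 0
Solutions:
 g(c) = C1 + C2*erfi(c/2)


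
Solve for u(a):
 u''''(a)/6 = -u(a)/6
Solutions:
 u(a) = (C1*sin(sqrt(2)*a/2) + C2*cos(sqrt(2)*a/2))*exp(-sqrt(2)*a/2) + (C3*sin(sqrt(2)*a/2) + C4*cos(sqrt(2)*a/2))*exp(sqrt(2)*a/2)


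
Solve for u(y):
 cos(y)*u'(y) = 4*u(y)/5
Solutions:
 u(y) = C1*(sin(y) + 1)^(2/5)/(sin(y) - 1)^(2/5)


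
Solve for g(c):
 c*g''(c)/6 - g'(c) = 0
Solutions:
 g(c) = C1 + C2*c^7


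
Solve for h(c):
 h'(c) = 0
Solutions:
 h(c) = C1


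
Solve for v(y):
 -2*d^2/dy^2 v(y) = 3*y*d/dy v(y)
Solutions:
 v(y) = C1 + C2*erf(sqrt(3)*y/2)


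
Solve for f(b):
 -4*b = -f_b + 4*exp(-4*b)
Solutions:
 f(b) = C1 + 2*b^2 - exp(-4*b)


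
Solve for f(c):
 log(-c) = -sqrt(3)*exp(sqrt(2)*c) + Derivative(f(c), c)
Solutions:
 f(c) = C1 + c*log(-c) - c + sqrt(6)*exp(sqrt(2)*c)/2


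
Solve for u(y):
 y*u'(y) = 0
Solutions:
 u(y) = C1


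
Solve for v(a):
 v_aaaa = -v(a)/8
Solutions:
 v(a) = (C1*sin(2^(3/4)*a/4) + C2*cos(2^(3/4)*a/4))*exp(-2^(3/4)*a/4) + (C3*sin(2^(3/4)*a/4) + C4*cos(2^(3/4)*a/4))*exp(2^(3/4)*a/4)


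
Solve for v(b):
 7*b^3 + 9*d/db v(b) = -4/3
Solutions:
 v(b) = C1 - 7*b^4/36 - 4*b/27


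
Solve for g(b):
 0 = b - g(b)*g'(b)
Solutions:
 g(b) = -sqrt(C1 + b^2)
 g(b) = sqrt(C1 + b^2)


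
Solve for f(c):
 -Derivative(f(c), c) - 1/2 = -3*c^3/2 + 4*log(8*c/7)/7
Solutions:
 f(c) = C1 + 3*c^4/8 - 4*c*log(c)/7 - 12*c*log(2)/7 + c/14 + 4*c*log(7)/7


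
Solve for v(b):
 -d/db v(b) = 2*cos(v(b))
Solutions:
 v(b) = pi - asin((C1 + exp(4*b))/(C1 - exp(4*b)))
 v(b) = asin((C1 + exp(4*b))/(C1 - exp(4*b)))


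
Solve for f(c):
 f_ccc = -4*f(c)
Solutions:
 f(c) = C3*exp(-2^(2/3)*c) + (C1*sin(2^(2/3)*sqrt(3)*c/2) + C2*cos(2^(2/3)*sqrt(3)*c/2))*exp(2^(2/3)*c/2)


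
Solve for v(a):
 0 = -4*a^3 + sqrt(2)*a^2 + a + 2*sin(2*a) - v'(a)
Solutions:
 v(a) = C1 - a^4 + sqrt(2)*a^3/3 + a^2/2 - cos(2*a)


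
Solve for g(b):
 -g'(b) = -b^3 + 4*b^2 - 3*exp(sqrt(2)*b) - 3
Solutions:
 g(b) = C1 + b^4/4 - 4*b^3/3 + 3*b + 3*sqrt(2)*exp(sqrt(2)*b)/2


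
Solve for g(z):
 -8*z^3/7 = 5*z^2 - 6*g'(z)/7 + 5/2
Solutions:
 g(z) = C1 + z^4/3 + 35*z^3/18 + 35*z/12


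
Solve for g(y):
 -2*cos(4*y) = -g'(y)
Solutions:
 g(y) = C1 + sin(4*y)/2


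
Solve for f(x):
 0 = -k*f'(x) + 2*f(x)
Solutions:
 f(x) = C1*exp(2*x/k)


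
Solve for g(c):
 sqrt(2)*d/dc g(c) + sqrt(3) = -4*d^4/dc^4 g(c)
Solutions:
 g(c) = C1 + C4*exp(-sqrt(2)*c/2) - sqrt(6)*c/2 + (C2*sin(sqrt(6)*c/4) + C3*cos(sqrt(6)*c/4))*exp(sqrt(2)*c/4)


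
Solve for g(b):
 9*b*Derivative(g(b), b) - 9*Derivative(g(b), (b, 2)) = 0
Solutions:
 g(b) = C1 + C2*erfi(sqrt(2)*b/2)


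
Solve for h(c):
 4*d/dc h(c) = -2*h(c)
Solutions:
 h(c) = C1*exp(-c/2)


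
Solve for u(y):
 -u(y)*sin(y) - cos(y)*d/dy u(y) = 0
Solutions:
 u(y) = C1*cos(y)


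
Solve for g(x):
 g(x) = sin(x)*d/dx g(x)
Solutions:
 g(x) = C1*sqrt(cos(x) - 1)/sqrt(cos(x) + 1)


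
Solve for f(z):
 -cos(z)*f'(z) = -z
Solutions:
 f(z) = C1 + Integral(z/cos(z), z)


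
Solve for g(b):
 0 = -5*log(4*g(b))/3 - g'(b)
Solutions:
 3*Integral(1/(log(_y) + 2*log(2)), (_y, g(b)))/5 = C1 - b


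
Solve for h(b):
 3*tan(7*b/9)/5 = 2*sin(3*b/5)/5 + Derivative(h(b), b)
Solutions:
 h(b) = C1 - 27*log(cos(7*b/9))/35 + 2*cos(3*b/5)/3


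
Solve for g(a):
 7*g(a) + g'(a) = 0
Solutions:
 g(a) = C1*exp(-7*a)


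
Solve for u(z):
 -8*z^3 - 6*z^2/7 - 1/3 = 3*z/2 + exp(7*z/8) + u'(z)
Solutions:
 u(z) = C1 - 2*z^4 - 2*z^3/7 - 3*z^2/4 - z/3 - 8*exp(7*z/8)/7


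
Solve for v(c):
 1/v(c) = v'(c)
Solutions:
 v(c) = -sqrt(C1 + 2*c)
 v(c) = sqrt(C1 + 2*c)


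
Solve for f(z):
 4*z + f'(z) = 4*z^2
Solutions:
 f(z) = C1 + 4*z^3/3 - 2*z^2


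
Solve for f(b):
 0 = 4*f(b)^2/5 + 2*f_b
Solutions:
 f(b) = 5/(C1 + 2*b)


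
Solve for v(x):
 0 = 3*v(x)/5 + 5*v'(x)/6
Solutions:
 v(x) = C1*exp(-18*x/25)


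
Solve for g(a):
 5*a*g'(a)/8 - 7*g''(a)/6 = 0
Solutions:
 g(a) = C1 + C2*erfi(sqrt(210)*a/28)


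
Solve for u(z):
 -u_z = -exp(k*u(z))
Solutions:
 u(z) = Piecewise((log(-1/(C1*k + k*z))/k, Ne(k, 0)), (nan, True))
 u(z) = Piecewise((C1 + z, Eq(k, 0)), (nan, True))


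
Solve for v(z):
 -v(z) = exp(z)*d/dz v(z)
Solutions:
 v(z) = C1*exp(exp(-z))


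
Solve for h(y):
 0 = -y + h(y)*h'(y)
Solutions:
 h(y) = -sqrt(C1 + y^2)
 h(y) = sqrt(C1 + y^2)


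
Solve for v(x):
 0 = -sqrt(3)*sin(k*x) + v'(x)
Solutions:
 v(x) = C1 - sqrt(3)*cos(k*x)/k


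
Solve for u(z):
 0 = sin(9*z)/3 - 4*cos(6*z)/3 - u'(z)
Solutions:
 u(z) = C1 - 2*sin(6*z)/9 - cos(9*z)/27


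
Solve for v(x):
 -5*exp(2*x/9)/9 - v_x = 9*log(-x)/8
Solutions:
 v(x) = C1 - 9*x*log(-x)/8 + 9*x/8 - 5*exp(2*x/9)/2


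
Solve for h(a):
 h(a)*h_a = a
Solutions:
 h(a) = -sqrt(C1 + a^2)
 h(a) = sqrt(C1 + a^2)


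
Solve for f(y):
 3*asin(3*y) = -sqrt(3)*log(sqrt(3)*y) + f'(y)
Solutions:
 f(y) = C1 + sqrt(3)*y*(log(y) - 1) + 3*y*asin(3*y) + sqrt(3)*y*log(3)/2 + sqrt(1 - 9*y^2)


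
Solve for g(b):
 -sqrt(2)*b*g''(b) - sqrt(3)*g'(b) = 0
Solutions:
 g(b) = C1 + C2*b^(1 - sqrt(6)/2)


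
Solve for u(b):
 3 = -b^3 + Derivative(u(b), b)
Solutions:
 u(b) = C1 + b^4/4 + 3*b


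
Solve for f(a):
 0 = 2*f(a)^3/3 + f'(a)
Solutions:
 f(a) = -sqrt(6)*sqrt(-1/(C1 - 2*a))/2
 f(a) = sqrt(6)*sqrt(-1/(C1 - 2*a))/2


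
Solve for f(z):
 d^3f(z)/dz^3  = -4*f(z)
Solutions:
 f(z) = C3*exp(-2^(2/3)*z) + (C1*sin(2^(2/3)*sqrt(3)*z/2) + C2*cos(2^(2/3)*sqrt(3)*z/2))*exp(2^(2/3)*z/2)


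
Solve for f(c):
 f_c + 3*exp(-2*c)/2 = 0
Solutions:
 f(c) = C1 + 3*exp(-2*c)/4


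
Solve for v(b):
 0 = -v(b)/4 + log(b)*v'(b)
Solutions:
 v(b) = C1*exp(li(b)/4)


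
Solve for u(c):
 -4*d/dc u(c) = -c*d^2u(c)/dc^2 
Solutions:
 u(c) = C1 + C2*c^5


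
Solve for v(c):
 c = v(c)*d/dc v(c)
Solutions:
 v(c) = -sqrt(C1 + c^2)
 v(c) = sqrt(C1 + c^2)


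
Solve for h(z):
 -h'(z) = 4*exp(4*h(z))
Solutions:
 h(z) = log(-I*(1/(C1 + 16*z))^(1/4))
 h(z) = log(I*(1/(C1 + 16*z))^(1/4))
 h(z) = log(-(1/(C1 + 16*z))^(1/4))
 h(z) = log(1/(C1 + 16*z))/4


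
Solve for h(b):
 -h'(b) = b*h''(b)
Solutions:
 h(b) = C1 + C2*log(b)


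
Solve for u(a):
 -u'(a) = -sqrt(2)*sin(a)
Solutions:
 u(a) = C1 - sqrt(2)*cos(a)


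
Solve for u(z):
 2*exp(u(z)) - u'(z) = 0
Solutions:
 u(z) = log(-1/(C1 + 2*z))


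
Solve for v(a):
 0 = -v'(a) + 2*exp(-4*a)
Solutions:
 v(a) = C1 - exp(-4*a)/2


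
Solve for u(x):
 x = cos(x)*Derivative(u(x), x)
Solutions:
 u(x) = C1 + Integral(x/cos(x), x)


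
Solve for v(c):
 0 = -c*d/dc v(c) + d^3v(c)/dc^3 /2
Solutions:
 v(c) = C1 + Integral(C2*airyai(2^(1/3)*c) + C3*airybi(2^(1/3)*c), c)


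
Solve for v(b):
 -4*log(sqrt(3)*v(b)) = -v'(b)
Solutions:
 -Integral(1/(2*log(_y) + log(3)), (_y, v(b)))/2 = C1 - b


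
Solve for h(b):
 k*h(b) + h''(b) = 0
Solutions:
 h(b) = C1*exp(-b*sqrt(-k)) + C2*exp(b*sqrt(-k))


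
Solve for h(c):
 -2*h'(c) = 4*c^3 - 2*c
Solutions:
 h(c) = C1 - c^4/2 + c^2/2


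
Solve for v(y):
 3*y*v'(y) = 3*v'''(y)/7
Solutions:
 v(y) = C1 + Integral(C2*airyai(7^(1/3)*y) + C3*airybi(7^(1/3)*y), y)


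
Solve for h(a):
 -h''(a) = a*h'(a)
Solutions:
 h(a) = C1 + C2*erf(sqrt(2)*a/2)


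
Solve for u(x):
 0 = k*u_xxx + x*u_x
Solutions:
 u(x) = C1 + Integral(C2*airyai(x*(-1/k)^(1/3)) + C3*airybi(x*(-1/k)^(1/3)), x)


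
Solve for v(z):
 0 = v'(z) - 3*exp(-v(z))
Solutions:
 v(z) = log(C1 + 3*z)


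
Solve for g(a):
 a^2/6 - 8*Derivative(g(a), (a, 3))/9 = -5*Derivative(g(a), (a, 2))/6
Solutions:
 g(a) = C1 + C2*a + C3*exp(15*a/16) - a^4/60 - 16*a^3/225 - 256*a^2/1125


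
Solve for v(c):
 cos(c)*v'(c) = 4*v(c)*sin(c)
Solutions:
 v(c) = C1/cos(c)^4


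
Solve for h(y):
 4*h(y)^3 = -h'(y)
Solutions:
 h(y) = -sqrt(2)*sqrt(-1/(C1 - 4*y))/2
 h(y) = sqrt(2)*sqrt(-1/(C1 - 4*y))/2


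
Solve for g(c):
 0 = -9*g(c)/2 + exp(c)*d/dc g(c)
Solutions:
 g(c) = C1*exp(-9*exp(-c)/2)


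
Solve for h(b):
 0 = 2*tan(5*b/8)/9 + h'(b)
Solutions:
 h(b) = C1 + 16*log(cos(5*b/8))/45


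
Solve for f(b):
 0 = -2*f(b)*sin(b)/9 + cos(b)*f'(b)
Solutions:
 f(b) = C1/cos(b)^(2/9)


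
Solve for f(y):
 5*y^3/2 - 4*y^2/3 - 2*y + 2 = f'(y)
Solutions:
 f(y) = C1 + 5*y^4/8 - 4*y^3/9 - y^2 + 2*y


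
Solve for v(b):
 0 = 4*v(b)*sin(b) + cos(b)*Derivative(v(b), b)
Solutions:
 v(b) = C1*cos(b)^4


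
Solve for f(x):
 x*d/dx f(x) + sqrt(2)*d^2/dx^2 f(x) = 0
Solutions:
 f(x) = C1 + C2*erf(2^(1/4)*x/2)


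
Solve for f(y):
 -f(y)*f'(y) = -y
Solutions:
 f(y) = -sqrt(C1 + y^2)
 f(y) = sqrt(C1 + y^2)


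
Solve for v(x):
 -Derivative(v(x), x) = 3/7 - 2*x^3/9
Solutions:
 v(x) = C1 + x^4/18 - 3*x/7


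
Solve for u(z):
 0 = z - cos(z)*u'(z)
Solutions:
 u(z) = C1 + Integral(z/cos(z), z)


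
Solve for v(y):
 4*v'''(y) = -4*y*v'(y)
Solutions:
 v(y) = C1 + Integral(C2*airyai(-y) + C3*airybi(-y), y)


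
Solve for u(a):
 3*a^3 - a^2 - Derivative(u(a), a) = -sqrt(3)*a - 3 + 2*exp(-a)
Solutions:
 u(a) = C1 + 3*a^4/4 - a^3/3 + sqrt(3)*a^2/2 + 3*a + 2*exp(-a)


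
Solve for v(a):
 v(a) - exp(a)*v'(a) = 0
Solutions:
 v(a) = C1*exp(-exp(-a))


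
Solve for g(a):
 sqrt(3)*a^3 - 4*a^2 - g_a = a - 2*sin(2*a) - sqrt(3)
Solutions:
 g(a) = C1 + sqrt(3)*a^4/4 - 4*a^3/3 - a^2/2 + sqrt(3)*a - cos(2*a)


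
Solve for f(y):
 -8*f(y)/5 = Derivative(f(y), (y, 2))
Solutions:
 f(y) = C1*sin(2*sqrt(10)*y/5) + C2*cos(2*sqrt(10)*y/5)


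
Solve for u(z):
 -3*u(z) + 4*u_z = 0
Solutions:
 u(z) = C1*exp(3*z/4)


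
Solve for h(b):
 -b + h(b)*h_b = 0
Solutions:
 h(b) = -sqrt(C1 + b^2)
 h(b) = sqrt(C1 + b^2)


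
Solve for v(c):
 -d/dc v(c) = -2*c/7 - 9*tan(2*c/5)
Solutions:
 v(c) = C1 + c^2/7 - 45*log(cos(2*c/5))/2


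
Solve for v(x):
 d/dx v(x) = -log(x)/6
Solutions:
 v(x) = C1 - x*log(x)/6 + x/6


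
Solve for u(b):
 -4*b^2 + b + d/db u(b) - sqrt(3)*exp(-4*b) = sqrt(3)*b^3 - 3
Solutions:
 u(b) = C1 + sqrt(3)*b^4/4 + 4*b^3/3 - b^2/2 - 3*b - sqrt(3)*exp(-4*b)/4


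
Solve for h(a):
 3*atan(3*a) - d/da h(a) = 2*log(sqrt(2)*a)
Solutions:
 h(a) = C1 - 2*a*log(a) + 3*a*atan(3*a) - a*log(2) + 2*a - log(9*a^2 + 1)/2


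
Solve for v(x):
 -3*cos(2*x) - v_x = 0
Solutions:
 v(x) = C1 - 3*sin(2*x)/2


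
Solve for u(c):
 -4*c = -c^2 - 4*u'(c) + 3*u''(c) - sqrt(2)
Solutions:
 u(c) = C1 + C2*exp(4*c/3) - c^3/12 + 5*c^2/16 - sqrt(2)*c/4 + 15*c/32


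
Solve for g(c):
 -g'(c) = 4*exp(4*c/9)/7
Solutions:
 g(c) = C1 - 9*exp(4*c/9)/7


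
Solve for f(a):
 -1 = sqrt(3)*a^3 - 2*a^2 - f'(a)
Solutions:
 f(a) = C1 + sqrt(3)*a^4/4 - 2*a^3/3 + a


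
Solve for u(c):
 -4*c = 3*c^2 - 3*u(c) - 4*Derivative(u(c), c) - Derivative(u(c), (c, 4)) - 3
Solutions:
 u(c) = c^2 - 4*c/3 + (C1 + C2*c)*exp(-c) + (C3*sin(sqrt(2)*c) + C4*cos(sqrt(2)*c))*exp(c) + 7/9


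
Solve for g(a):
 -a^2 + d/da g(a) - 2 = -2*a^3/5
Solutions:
 g(a) = C1 - a^4/10 + a^3/3 + 2*a


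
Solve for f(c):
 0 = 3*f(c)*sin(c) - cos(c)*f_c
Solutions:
 f(c) = C1/cos(c)^3


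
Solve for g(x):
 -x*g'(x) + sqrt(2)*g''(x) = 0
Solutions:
 g(x) = C1 + C2*erfi(2^(1/4)*x/2)


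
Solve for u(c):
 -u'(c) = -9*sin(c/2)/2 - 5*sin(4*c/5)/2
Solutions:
 u(c) = C1 - 9*cos(c/2) - 25*cos(4*c/5)/8


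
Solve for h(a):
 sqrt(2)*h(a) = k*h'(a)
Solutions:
 h(a) = C1*exp(sqrt(2)*a/k)


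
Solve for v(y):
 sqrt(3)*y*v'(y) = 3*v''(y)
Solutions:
 v(y) = C1 + C2*erfi(sqrt(2)*3^(3/4)*y/6)


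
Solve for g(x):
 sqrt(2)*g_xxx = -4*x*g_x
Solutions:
 g(x) = C1 + Integral(C2*airyai(-sqrt(2)*x) + C3*airybi(-sqrt(2)*x), x)


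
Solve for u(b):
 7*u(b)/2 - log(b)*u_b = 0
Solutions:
 u(b) = C1*exp(7*li(b)/2)


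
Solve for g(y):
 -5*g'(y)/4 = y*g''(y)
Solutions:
 g(y) = C1 + C2/y^(1/4)


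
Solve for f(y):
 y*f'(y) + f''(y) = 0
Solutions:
 f(y) = C1 + C2*erf(sqrt(2)*y/2)


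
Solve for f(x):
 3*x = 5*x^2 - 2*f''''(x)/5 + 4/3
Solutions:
 f(x) = C1 + C2*x + C3*x^2 + C4*x^3 + 5*x^6/144 - x^5/16 + 5*x^4/36


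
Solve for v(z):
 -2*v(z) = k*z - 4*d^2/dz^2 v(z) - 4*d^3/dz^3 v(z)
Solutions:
 v(z) = C1*exp(-z*(2*2^(2/3)/(3*sqrt(57) + 23)^(1/3) + 4 + 2^(1/3)*(3*sqrt(57) + 23)^(1/3))/12)*sin(2^(1/3)*sqrt(3)*z*(-(3*sqrt(57) + 23)^(1/3) + 2*2^(1/3)/(3*sqrt(57) + 23)^(1/3))/12) + C2*exp(-z*(2*2^(2/3)/(3*sqrt(57) + 23)^(1/3) + 4 + 2^(1/3)*(3*sqrt(57) + 23)^(1/3))/12)*cos(2^(1/3)*sqrt(3)*z*(-(3*sqrt(57) + 23)^(1/3) + 2*2^(1/3)/(3*sqrt(57) + 23)^(1/3))/12) + C3*exp(z*(-2 + 2*2^(2/3)/(3*sqrt(57) + 23)^(1/3) + 2^(1/3)*(3*sqrt(57) + 23)^(1/3))/6) - k*z/2


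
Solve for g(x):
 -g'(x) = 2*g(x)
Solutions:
 g(x) = C1*exp(-2*x)


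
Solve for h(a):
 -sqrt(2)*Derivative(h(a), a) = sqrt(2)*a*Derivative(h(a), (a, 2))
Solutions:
 h(a) = C1 + C2*log(a)


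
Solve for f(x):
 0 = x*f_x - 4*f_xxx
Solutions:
 f(x) = C1 + Integral(C2*airyai(2^(1/3)*x/2) + C3*airybi(2^(1/3)*x/2), x)


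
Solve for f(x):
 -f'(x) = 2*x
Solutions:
 f(x) = C1 - x^2


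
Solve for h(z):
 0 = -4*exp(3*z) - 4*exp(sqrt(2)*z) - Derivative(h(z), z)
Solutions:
 h(z) = C1 - 4*exp(3*z)/3 - 2*sqrt(2)*exp(sqrt(2)*z)


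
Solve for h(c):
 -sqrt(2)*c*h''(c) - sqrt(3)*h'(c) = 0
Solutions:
 h(c) = C1 + C2*c^(1 - sqrt(6)/2)


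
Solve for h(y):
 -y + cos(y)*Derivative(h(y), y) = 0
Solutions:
 h(y) = C1 + Integral(y/cos(y), y)


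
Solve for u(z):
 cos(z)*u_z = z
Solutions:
 u(z) = C1 + Integral(z/cos(z), z)


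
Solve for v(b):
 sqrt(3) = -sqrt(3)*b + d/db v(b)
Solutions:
 v(b) = C1 + sqrt(3)*b^2/2 + sqrt(3)*b


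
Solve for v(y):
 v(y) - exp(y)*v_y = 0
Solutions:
 v(y) = C1*exp(-exp(-y))


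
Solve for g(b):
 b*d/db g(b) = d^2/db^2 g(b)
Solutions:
 g(b) = C1 + C2*erfi(sqrt(2)*b/2)


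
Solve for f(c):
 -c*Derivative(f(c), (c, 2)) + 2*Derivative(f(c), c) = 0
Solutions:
 f(c) = C1 + C2*c^3


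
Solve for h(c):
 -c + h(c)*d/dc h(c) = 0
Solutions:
 h(c) = -sqrt(C1 + c^2)
 h(c) = sqrt(C1 + c^2)


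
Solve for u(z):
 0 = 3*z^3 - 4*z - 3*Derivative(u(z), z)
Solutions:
 u(z) = C1 + z^4/4 - 2*z^2/3


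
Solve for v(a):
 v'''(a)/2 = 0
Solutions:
 v(a) = C1 + C2*a + C3*a^2


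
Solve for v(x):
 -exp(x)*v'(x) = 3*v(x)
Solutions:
 v(x) = C1*exp(3*exp(-x))


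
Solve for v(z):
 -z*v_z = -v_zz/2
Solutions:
 v(z) = C1 + C2*erfi(z)


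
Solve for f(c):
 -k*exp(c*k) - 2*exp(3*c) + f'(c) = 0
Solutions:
 f(c) = C1 + 2*exp(3*c)/3 + exp(c*k)


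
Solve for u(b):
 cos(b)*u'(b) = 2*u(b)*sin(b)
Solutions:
 u(b) = C1/cos(b)^2


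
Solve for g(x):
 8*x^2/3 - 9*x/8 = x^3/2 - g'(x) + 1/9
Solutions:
 g(x) = C1 + x^4/8 - 8*x^3/9 + 9*x^2/16 + x/9


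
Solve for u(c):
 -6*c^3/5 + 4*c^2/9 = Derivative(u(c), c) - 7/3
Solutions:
 u(c) = C1 - 3*c^4/10 + 4*c^3/27 + 7*c/3


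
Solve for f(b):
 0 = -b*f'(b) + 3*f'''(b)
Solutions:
 f(b) = C1 + Integral(C2*airyai(3^(2/3)*b/3) + C3*airybi(3^(2/3)*b/3), b)


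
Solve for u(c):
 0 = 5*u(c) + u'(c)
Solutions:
 u(c) = C1*exp(-5*c)


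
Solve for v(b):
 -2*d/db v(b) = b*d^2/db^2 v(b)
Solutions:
 v(b) = C1 + C2/b


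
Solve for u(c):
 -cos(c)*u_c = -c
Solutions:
 u(c) = C1 + Integral(c/cos(c), c)


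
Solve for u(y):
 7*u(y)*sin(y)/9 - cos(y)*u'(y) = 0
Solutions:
 u(y) = C1/cos(y)^(7/9)


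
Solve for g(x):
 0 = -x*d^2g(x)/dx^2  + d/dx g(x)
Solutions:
 g(x) = C1 + C2*x^2


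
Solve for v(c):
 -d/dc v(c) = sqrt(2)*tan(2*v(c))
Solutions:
 v(c) = -asin(C1*exp(-2*sqrt(2)*c))/2 + pi/2
 v(c) = asin(C1*exp(-2*sqrt(2)*c))/2


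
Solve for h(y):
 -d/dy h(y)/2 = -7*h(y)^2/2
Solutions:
 h(y) = -1/(C1 + 7*y)


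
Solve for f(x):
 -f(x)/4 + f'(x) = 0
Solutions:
 f(x) = C1*exp(x/4)


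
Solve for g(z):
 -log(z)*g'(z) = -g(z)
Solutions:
 g(z) = C1*exp(li(z))


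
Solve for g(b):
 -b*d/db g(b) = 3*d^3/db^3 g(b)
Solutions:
 g(b) = C1 + Integral(C2*airyai(-3^(2/3)*b/3) + C3*airybi(-3^(2/3)*b/3), b)


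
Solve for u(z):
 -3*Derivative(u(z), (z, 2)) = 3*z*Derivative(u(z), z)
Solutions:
 u(z) = C1 + C2*erf(sqrt(2)*z/2)


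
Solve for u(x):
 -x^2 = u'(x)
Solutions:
 u(x) = C1 - x^3/3


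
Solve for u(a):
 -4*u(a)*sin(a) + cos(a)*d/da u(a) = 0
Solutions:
 u(a) = C1/cos(a)^4


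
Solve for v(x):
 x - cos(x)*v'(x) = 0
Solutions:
 v(x) = C1 + Integral(x/cos(x), x)


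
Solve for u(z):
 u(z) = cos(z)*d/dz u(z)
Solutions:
 u(z) = C1*sqrt(sin(z) + 1)/sqrt(sin(z) - 1)


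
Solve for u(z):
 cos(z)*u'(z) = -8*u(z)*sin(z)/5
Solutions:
 u(z) = C1*cos(z)^(8/5)


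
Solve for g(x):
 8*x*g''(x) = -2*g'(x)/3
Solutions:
 g(x) = C1 + C2*x^(11/12)


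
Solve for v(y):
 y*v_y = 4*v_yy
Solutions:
 v(y) = C1 + C2*erfi(sqrt(2)*y/4)


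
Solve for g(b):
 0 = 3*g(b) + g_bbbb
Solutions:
 g(b) = (C1*sin(sqrt(2)*3^(1/4)*b/2) + C2*cos(sqrt(2)*3^(1/4)*b/2))*exp(-sqrt(2)*3^(1/4)*b/2) + (C3*sin(sqrt(2)*3^(1/4)*b/2) + C4*cos(sqrt(2)*3^(1/4)*b/2))*exp(sqrt(2)*3^(1/4)*b/2)


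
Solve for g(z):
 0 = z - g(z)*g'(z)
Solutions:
 g(z) = -sqrt(C1 + z^2)
 g(z) = sqrt(C1 + z^2)


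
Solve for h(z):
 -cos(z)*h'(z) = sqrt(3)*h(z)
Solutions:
 h(z) = C1*(sin(z) - 1)^(sqrt(3)/2)/(sin(z) + 1)^(sqrt(3)/2)


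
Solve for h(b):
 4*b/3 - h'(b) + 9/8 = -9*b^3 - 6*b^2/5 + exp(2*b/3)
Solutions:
 h(b) = C1 + 9*b^4/4 + 2*b^3/5 + 2*b^2/3 + 9*b/8 - 3*exp(2*b/3)/2


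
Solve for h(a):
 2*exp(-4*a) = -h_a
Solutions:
 h(a) = C1 + exp(-4*a)/2


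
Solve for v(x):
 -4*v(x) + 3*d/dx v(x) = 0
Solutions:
 v(x) = C1*exp(4*x/3)


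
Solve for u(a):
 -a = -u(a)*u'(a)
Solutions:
 u(a) = -sqrt(C1 + a^2)
 u(a) = sqrt(C1 + a^2)


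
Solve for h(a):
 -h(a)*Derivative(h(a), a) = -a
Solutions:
 h(a) = -sqrt(C1 + a^2)
 h(a) = sqrt(C1 + a^2)


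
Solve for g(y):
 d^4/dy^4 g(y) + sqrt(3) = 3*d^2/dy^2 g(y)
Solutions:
 g(y) = C1 + C2*y + C3*exp(-sqrt(3)*y) + C4*exp(sqrt(3)*y) + sqrt(3)*y^2/6


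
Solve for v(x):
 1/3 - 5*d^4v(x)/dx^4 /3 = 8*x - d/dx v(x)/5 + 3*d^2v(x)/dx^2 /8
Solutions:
 v(x) = C1 + C2*exp(30^(1/3)*x*(-(16 + sqrt(286))^(1/3) + 30^(1/3)/(16 + sqrt(286))^(1/3))/40)*sin(10^(1/3)*3^(1/6)*x*(3*10^(1/3)/(16 + sqrt(286))^(1/3) + 3^(2/3)*(16 + sqrt(286))^(1/3))/40) + C3*exp(30^(1/3)*x*(-(16 + sqrt(286))^(1/3) + 30^(1/3)/(16 + sqrt(286))^(1/3))/40)*cos(10^(1/3)*3^(1/6)*x*(3*10^(1/3)/(16 + sqrt(286))^(1/3) + 3^(2/3)*(16 + sqrt(286))^(1/3))/40) + C4*exp(-30^(1/3)*x*(-(16 + sqrt(286))^(1/3) + 30^(1/3)/(16 + sqrt(286))^(1/3))/20) + 20*x^2 + 220*x/3


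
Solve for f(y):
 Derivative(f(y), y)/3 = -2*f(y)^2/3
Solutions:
 f(y) = 1/(C1 + 2*y)


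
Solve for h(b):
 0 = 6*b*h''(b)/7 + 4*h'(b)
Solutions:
 h(b) = C1 + C2/b^(11/3)


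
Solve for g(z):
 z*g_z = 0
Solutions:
 g(z) = C1


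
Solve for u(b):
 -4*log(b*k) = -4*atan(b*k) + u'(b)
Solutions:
 u(b) = C1 - 4*b*log(b*k) + 4*b + 4*Piecewise((b*atan(b*k) - log(b^2*k^2 + 1)/(2*k), Ne(k, 0)), (0, True))


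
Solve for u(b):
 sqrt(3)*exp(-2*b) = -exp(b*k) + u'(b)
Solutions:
 u(b) = C1 - sqrt(3)*exp(-2*b)/2 + exp(b*k)/k


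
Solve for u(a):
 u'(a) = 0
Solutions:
 u(a) = C1


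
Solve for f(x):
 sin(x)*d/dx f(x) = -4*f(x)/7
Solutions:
 f(x) = C1*(cos(x) + 1)^(2/7)/(cos(x) - 1)^(2/7)


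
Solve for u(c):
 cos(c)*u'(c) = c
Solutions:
 u(c) = C1 + Integral(c/cos(c), c)


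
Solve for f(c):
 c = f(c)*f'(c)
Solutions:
 f(c) = -sqrt(C1 + c^2)
 f(c) = sqrt(C1 + c^2)


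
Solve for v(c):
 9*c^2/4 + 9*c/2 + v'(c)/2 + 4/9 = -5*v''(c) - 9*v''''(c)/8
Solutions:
 v(c) = C1 + C2*exp(-2^(1/3)*c*(-3*(3 + sqrt(48729)/9)^(1/3) + 20*2^(1/3)/(3 + sqrt(48729)/9)^(1/3))/18)*sin(sqrt(3)*c*(40/(6 + 2*sqrt(48729)/9)^(1/3) + 3*(6 + 2*sqrt(48729)/9)^(1/3))/18) + C3*exp(-2^(1/3)*c*(-3*(3 + sqrt(48729)/9)^(1/3) + 20*2^(1/3)/(3 + sqrt(48729)/9)^(1/3))/18)*cos(sqrt(3)*c*(40/(6 + 2*sqrt(48729)/9)^(1/3) + 3*(6 + 2*sqrt(48729)/9)^(1/3))/18) + C4*exp(2^(1/3)*c*(-3*(3 + sqrt(48729)/9)^(1/3) + 20*2^(1/3)/(3 + sqrt(48729)/9)^(1/3))/9) - 3*c^3/2 + 81*c^2/2 - 7298*c/9


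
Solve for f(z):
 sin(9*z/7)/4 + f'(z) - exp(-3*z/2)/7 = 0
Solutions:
 f(z) = C1 + 7*cos(9*z/7)/36 - 2*exp(-3*z/2)/21


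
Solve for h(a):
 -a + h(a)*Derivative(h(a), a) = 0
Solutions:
 h(a) = -sqrt(C1 + a^2)
 h(a) = sqrt(C1 + a^2)


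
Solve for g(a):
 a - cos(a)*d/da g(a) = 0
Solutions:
 g(a) = C1 + Integral(a/cos(a), a)


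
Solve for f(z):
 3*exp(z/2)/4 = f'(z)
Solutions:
 f(z) = C1 + 3*exp(z/2)/2


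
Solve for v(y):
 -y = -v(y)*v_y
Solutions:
 v(y) = -sqrt(C1 + y^2)
 v(y) = sqrt(C1 + y^2)


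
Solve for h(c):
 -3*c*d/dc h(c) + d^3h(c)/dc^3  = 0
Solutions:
 h(c) = C1 + Integral(C2*airyai(3^(1/3)*c) + C3*airybi(3^(1/3)*c), c)


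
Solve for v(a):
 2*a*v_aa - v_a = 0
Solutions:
 v(a) = C1 + C2*a^(3/2)


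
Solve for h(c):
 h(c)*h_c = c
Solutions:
 h(c) = -sqrt(C1 + c^2)
 h(c) = sqrt(C1 + c^2)


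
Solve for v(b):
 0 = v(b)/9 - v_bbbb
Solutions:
 v(b) = C1*exp(-sqrt(3)*b/3) + C2*exp(sqrt(3)*b/3) + C3*sin(sqrt(3)*b/3) + C4*cos(sqrt(3)*b/3)


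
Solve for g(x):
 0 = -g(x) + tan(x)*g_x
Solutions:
 g(x) = C1*sin(x)


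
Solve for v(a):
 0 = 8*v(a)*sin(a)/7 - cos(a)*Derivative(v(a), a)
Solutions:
 v(a) = C1/cos(a)^(8/7)


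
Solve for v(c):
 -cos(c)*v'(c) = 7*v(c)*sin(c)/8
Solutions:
 v(c) = C1*cos(c)^(7/8)


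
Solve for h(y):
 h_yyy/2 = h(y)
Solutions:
 h(y) = C3*exp(2^(1/3)*y) + (C1*sin(2^(1/3)*sqrt(3)*y/2) + C2*cos(2^(1/3)*sqrt(3)*y/2))*exp(-2^(1/3)*y/2)


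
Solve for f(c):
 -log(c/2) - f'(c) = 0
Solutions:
 f(c) = C1 - c*log(c) + c*log(2) + c


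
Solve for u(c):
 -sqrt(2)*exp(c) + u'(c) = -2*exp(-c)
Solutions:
 u(c) = C1 + sqrt(2)*exp(c) + 2*exp(-c)


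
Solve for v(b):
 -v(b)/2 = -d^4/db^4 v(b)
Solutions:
 v(b) = C1*exp(-2^(3/4)*b/2) + C2*exp(2^(3/4)*b/2) + C3*sin(2^(3/4)*b/2) + C4*cos(2^(3/4)*b/2)


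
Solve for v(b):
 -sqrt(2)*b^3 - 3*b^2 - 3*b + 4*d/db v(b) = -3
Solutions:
 v(b) = C1 + sqrt(2)*b^4/16 + b^3/4 + 3*b^2/8 - 3*b/4


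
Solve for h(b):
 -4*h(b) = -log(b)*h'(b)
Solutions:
 h(b) = C1*exp(4*li(b))


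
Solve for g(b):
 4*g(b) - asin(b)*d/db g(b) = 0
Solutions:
 g(b) = C1*exp(4*Integral(1/asin(b), b))


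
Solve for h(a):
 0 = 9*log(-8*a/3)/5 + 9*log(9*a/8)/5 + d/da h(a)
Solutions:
 h(a) = C1 - 18*a*log(a)/5 + 9*a*(-log(3) + 2 - I*pi)/5
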